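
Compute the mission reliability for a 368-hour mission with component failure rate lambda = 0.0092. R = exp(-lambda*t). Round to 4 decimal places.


lambda = 0.0092
mission_time = 368
lambda * t = 0.0092 * 368 = 3.3856
R = exp(-3.3856)
R = 0.0339

0.0339


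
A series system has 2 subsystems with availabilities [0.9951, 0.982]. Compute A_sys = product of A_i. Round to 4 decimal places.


Subsystems: [0.9951, 0.982]
After subsystem 1 (A=0.9951): product = 0.9951
After subsystem 2 (A=0.982): product = 0.9772
A_sys = 0.9772

0.9772


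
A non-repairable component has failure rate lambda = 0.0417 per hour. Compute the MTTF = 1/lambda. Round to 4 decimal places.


lambda = 0.0417
MTTF = 1 / 0.0417
MTTF = 23.9808

23.9808


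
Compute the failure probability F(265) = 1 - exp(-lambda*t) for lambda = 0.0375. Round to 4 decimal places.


lambda = 0.0375, t = 265
lambda * t = 9.9375
exp(-9.9375) = 0.0
F(t) = 1 - 0.0
F(t) = 1.0

1.0


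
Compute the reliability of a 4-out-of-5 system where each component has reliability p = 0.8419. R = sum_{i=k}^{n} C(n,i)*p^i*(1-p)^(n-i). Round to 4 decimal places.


k = 4, n = 5, p = 0.8419
i=4: C(5,4)=5 * 0.8419^4 * 0.1581^1 = 0.3971
i=5: C(5,5)=1 * 0.8419^5 * 0.1581^0 = 0.423
R = sum of terms = 0.8201

0.8201


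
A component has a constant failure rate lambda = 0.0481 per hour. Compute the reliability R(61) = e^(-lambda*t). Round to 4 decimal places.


lambda = 0.0481
t = 61
lambda * t = 2.9341
R(t) = e^(-2.9341)
R(t) = 0.0532

0.0532


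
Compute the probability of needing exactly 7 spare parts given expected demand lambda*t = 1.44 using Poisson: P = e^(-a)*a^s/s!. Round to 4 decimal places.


a = 1.44, s = 7
e^(-a) = e^(-1.44) = 0.2369
a^s = 1.44^7 = 12.8392
s! = 5040
P = 0.2369 * 12.8392 / 5040
P = 0.0006

0.0006


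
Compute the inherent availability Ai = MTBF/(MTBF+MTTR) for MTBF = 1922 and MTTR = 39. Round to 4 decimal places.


MTBF = 1922
MTTR = 39
MTBF + MTTR = 1961
Ai = 1922 / 1961
Ai = 0.9801

0.9801


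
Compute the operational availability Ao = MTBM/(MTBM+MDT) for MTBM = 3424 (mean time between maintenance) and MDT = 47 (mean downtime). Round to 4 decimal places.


MTBM = 3424
MDT = 47
MTBM + MDT = 3471
Ao = 3424 / 3471
Ao = 0.9865

0.9865


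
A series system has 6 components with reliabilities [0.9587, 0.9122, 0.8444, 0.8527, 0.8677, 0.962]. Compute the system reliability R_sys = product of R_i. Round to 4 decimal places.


Components: [0.9587, 0.9122, 0.8444, 0.8527, 0.8677, 0.962]
After component 1 (R=0.9587): product = 0.9587
After component 2 (R=0.9122): product = 0.8745
After component 3 (R=0.8444): product = 0.7384
After component 4 (R=0.8527): product = 0.6297
After component 5 (R=0.8677): product = 0.5464
After component 6 (R=0.962): product = 0.5256
R_sys = 0.5256

0.5256


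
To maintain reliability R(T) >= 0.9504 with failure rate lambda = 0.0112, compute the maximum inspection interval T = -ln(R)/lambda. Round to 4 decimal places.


R_target = 0.9504
lambda = 0.0112
-ln(0.9504) = 0.0509
T = 0.0509 / 0.0112
T = 4.5422

4.5422


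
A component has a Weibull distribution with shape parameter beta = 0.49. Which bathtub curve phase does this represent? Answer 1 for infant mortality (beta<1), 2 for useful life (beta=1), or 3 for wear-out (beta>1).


beta = 0.49
Compare beta to 1:
beta < 1 => infant mortality (phase 1)
beta = 1 => useful life (phase 2)
beta > 1 => wear-out (phase 3)
Since beta = 0.49, this is infant mortality (decreasing failure rate)
Phase = 1

1


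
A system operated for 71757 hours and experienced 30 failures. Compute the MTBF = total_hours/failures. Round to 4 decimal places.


total_hours = 71757
failures = 30
MTBF = 71757 / 30
MTBF = 2391.9

2391.9


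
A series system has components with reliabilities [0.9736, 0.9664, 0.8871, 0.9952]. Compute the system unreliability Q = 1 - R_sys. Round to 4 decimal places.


Components: [0.9736, 0.9664, 0.8871, 0.9952]
After component 1: product = 0.9736
After component 2: product = 0.9409
After component 3: product = 0.8347
After component 4: product = 0.8307
R_sys = 0.8307
Q = 1 - 0.8307 = 0.1693

0.1693


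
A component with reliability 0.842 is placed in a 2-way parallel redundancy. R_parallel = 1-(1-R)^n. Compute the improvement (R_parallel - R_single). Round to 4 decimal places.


R_single = 0.842, n = 2
1 - R_single = 0.158
(1 - R_single)^n = 0.158^2 = 0.025
R_parallel = 1 - 0.025 = 0.975
Improvement = 0.975 - 0.842
Improvement = 0.133

0.133


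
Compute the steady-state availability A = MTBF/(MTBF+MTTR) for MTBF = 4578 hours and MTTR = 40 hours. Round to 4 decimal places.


MTBF = 4578
MTTR = 40
MTBF + MTTR = 4618
A = 4578 / 4618
A = 0.9913

0.9913


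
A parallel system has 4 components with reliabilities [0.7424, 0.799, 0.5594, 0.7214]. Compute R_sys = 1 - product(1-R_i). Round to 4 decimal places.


Components: [0.7424, 0.799, 0.5594, 0.7214]
(1 - 0.7424) = 0.2576, running product = 0.2576
(1 - 0.799) = 0.201, running product = 0.0518
(1 - 0.5594) = 0.4406, running product = 0.0228
(1 - 0.7214) = 0.2786, running product = 0.0064
Product of (1-R_i) = 0.0064
R_sys = 1 - 0.0064 = 0.9936

0.9936


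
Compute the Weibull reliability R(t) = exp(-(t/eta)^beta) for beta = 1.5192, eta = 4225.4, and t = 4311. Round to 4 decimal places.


beta = 1.5192, eta = 4225.4, t = 4311
t/eta = 4311 / 4225.4 = 1.0203
(t/eta)^beta = 1.0203^1.5192 = 1.0309
R(t) = exp(-1.0309)
R(t) = 0.3567

0.3567


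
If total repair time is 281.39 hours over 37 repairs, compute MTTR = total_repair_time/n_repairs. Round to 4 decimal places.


total_repair_time = 281.39
n_repairs = 37
MTTR = 281.39 / 37
MTTR = 7.6051

7.6051


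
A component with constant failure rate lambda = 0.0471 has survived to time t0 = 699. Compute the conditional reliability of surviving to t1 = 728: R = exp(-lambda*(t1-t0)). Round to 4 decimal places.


lambda = 0.0471
t0 = 699, t1 = 728
t1 - t0 = 29
lambda * (t1-t0) = 0.0471 * 29 = 1.3659
R = exp(-1.3659)
R = 0.2552

0.2552


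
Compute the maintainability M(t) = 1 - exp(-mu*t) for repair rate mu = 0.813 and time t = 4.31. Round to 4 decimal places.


mu = 0.813, t = 4.31
mu * t = 0.813 * 4.31 = 3.504
exp(-3.504) = 0.0301
M(t) = 1 - 0.0301
M(t) = 0.9699

0.9699


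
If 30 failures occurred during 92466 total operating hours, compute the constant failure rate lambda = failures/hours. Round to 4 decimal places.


failures = 30
total_hours = 92466
lambda = 30 / 92466
lambda = 0.0003

0.0003


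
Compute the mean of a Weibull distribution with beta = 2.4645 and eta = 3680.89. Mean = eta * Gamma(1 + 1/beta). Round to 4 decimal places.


beta = 2.4645, eta = 3680.89
1/beta = 0.4058
1 + 1/beta = 1.4058
Gamma(1.4058) = 0.887
Mean = 3680.89 * 0.887
Mean = 3264.8211

3264.8211


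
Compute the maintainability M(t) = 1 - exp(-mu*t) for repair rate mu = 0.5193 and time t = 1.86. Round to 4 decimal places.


mu = 0.5193, t = 1.86
mu * t = 0.5193 * 1.86 = 0.9659
exp(-0.9659) = 0.3806
M(t) = 1 - 0.3806
M(t) = 0.6194

0.6194


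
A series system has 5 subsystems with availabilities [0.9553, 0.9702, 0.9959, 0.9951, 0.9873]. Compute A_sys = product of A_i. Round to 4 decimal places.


Subsystems: [0.9553, 0.9702, 0.9959, 0.9951, 0.9873]
After subsystem 1 (A=0.9553): product = 0.9553
After subsystem 2 (A=0.9702): product = 0.9268
After subsystem 3 (A=0.9959): product = 0.923
After subsystem 4 (A=0.9951): product = 0.9185
After subsystem 5 (A=0.9873): product = 0.9068
A_sys = 0.9068

0.9068


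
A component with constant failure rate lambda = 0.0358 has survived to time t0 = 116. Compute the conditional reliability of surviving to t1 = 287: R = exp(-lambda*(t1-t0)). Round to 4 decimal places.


lambda = 0.0358
t0 = 116, t1 = 287
t1 - t0 = 171
lambda * (t1-t0) = 0.0358 * 171 = 6.1218
R = exp(-6.1218)
R = 0.0022

0.0022


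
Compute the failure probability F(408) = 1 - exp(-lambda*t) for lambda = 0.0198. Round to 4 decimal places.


lambda = 0.0198, t = 408
lambda * t = 8.0784
exp(-8.0784) = 0.0003
F(t) = 1 - 0.0003
F(t) = 0.9997

0.9997


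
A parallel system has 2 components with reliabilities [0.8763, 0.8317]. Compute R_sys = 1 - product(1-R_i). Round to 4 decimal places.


Components: [0.8763, 0.8317]
(1 - 0.8763) = 0.1237, running product = 0.1237
(1 - 0.8317) = 0.1683, running product = 0.0208
Product of (1-R_i) = 0.0208
R_sys = 1 - 0.0208 = 0.9792

0.9792


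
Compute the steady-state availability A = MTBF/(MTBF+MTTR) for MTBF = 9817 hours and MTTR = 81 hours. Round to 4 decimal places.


MTBF = 9817
MTTR = 81
MTBF + MTTR = 9898
A = 9817 / 9898
A = 0.9918

0.9918


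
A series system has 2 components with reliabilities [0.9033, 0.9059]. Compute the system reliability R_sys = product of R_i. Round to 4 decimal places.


Components: [0.9033, 0.9059]
After component 1 (R=0.9033): product = 0.9033
After component 2 (R=0.9059): product = 0.8183
R_sys = 0.8183

0.8183


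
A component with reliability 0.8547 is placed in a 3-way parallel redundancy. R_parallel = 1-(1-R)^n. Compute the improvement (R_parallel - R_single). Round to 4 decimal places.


R_single = 0.8547, n = 3
1 - R_single = 0.1453
(1 - R_single)^n = 0.1453^3 = 0.0031
R_parallel = 1 - 0.0031 = 0.9969
Improvement = 0.9969 - 0.8547
Improvement = 0.1422

0.1422


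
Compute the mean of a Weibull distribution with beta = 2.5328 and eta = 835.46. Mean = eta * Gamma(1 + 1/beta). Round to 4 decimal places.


beta = 2.5328, eta = 835.46
1/beta = 0.3948
1 + 1/beta = 1.3948
Gamma(1.3948) = 0.8876
Mean = 835.46 * 0.8876
Mean = 741.5194

741.5194


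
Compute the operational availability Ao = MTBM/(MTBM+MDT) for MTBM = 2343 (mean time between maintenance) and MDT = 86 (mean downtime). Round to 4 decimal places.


MTBM = 2343
MDT = 86
MTBM + MDT = 2429
Ao = 2343 / 2429
Ao = 0.9646

0.9646


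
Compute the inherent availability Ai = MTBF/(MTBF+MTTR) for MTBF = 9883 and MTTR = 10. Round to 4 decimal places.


MTBF = 9883
MTTR = 10
MTBF + MTTR = 9893
Ai = 9883 / 9893
Ai = 0.999

0.999


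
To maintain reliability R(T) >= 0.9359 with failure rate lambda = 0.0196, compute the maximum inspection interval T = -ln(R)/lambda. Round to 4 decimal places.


R_target = 0.9359
lambda = 0.0196
-ln(0.9359) = 0.0662
T = 0.0662 / 0.0196
T = 3.3799

3.3799


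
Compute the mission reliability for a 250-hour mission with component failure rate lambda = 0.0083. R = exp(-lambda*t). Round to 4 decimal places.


lambda = 0.0083
mission_time = 250
lambda * t = 0.0083 * 250 = 2.075
R = exp(-2.075)
R = 0.1256

0.1256


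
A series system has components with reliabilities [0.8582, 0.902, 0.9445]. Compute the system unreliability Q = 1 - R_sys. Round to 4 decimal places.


Components: [0.8582, 0.902, 0.9445]
After component 1: product = 0.8582
After component 2: product = 0.7741
After component 3: product = 0.7311
R_sys = 0.7311
Q = 1 - 0.7311 = 0.2689

0.2689


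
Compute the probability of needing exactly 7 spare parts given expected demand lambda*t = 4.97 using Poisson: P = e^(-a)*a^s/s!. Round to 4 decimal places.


a = 4.97, s = 7
e^(-a) = e^(-4.97) = 0.0069
a^s = 4.97^7 = 74902.2254
s! = 5040
P = 0.0069 * 74902.2254 / 5040
P = 0.1032

0.1032


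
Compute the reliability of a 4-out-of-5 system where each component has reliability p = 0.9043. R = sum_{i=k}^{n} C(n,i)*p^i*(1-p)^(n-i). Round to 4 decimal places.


k = 4, n = 5, p = 0.9043
i=4: C(5,4)=5 * 0.9043^4 * 0.0957^1 = 0.32
i=5: C(5,5)=1 * 0.9043^5 * 0.0957^0 = 0.6047
R = sum of terms = 0.9247

0.9247


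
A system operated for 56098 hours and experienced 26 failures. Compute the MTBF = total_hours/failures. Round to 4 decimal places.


total_hours = 56098
failures = 26
MTBF = 56098 / 26
MTBF = 2157.6154

2157.6154


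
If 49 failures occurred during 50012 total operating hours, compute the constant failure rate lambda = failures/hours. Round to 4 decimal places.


failures = 49
total_hours = 50012
lambda = 49 / 50012
lambda = 0.001

0.001


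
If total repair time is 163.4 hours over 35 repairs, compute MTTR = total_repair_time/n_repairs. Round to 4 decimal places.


total_repair_time = 163.4
n_repairs = 35
MTTR = 163.4 / 35
MTTR = 4.6686

4.6686


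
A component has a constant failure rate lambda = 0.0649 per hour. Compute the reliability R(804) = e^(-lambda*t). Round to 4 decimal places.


lambda = 0.0649
t = 804
lambda * t = 52.1796
R(t) = e^(-52.1796)
R(t) = 0.0

0.0


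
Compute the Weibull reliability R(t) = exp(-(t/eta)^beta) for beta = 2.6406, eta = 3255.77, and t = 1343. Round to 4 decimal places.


beta = 2.6406, eta = 3255.77, t = 1343
t/eta = 1343 / 3255.77 = 0.4125
(t/eta)^beta = 0.4125^2.6406 = 0.0965
R(t) = exp(-0.0965)
R(t) = 0.908

0.908


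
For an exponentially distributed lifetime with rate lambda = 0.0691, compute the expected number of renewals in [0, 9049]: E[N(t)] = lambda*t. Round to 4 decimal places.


lambda = 0.0691
t = 9049
E[N(t)] = lambda * t
E[N(t)] = 0.0691 * 9049
E[N(t)] = 625.2859

625.2859


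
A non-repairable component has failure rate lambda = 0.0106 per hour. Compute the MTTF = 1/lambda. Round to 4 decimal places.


lambda = 0.0106
MTTF = 1 / 0.0106
MTTF = 94.3396

94.3396


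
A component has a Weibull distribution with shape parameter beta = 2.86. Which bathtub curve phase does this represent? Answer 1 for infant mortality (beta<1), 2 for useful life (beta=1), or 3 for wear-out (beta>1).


beta = 2.86
Compare beta to 1:
beta < 1 => infant mortality (phase 1)
beta = 1 => useful life (phase 2)
beta > 1 => wear-out (phase 3)
Since beta = 2.86, this is wear-out (increasing failure rate)
Phase = 3

3


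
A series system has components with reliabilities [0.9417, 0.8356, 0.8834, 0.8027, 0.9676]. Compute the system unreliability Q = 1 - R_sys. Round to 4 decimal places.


Components: [0.9417, 0.8356, 0.8834, 0.8027, 0.9676]
After component 1: product = 0.9417
After component 2: product = 0.7869
After component 3: product = 0.6951
After component 4: product = 0.558
After component 5: product = 0.5399
R_sys = 0.5399
Q = 1 - 0.5399 = 0.4601

0.4601


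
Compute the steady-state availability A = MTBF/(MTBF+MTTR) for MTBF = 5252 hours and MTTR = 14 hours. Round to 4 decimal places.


MTBF = 5252
MTTR = 14
MTBF + MTTR = 5266
A = 5252 / 5266
A = 0.9973

0.9973


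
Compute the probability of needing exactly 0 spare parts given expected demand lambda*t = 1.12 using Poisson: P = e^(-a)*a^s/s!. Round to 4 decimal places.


a = 1.12, s = 0
e^(-a) = e^(-1.12) = 0.3263
a^s = 1.12^0 = 1.0
s! = 1
P = 0.3263 * 1.0 / 1
P = 0.3263

0.3263


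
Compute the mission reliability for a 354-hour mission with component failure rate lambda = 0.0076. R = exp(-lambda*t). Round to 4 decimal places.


lambda = 0.0076
mission_time = 354
lambda * t = 0.0076 * 354 = 2.6904
R = exp(-2.6904)
R = 0.0679

0.0679


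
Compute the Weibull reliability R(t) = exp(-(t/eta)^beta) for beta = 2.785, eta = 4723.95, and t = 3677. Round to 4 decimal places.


beta = 2.785, eta = 4723.95, t = 3677
t/eta = 3677 / 4723.95 = 0.7784
(t/eta)^beta = 0.7784^2.785 = 0.4977
R(t) = exp(-0.4977)
R(t) = 0.6079

0.6079


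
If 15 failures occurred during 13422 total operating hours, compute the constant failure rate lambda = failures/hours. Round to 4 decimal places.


failures = 15
total_hours = 13422
lambda = 15 / 13422
lambda = 0.0011

0.0011


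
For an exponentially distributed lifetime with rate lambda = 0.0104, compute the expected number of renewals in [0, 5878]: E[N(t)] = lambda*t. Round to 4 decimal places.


lambda = 0.0104
t = 5878
E[N(t)] = lambda * t
E[N(t)] = 0.0104 * 5878
E[N(t)] = 61.1312

61.1312


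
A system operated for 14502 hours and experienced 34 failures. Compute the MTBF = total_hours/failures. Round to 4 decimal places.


total_hours = 14502
failures = 34
MTBF = 14502 / 34
MTBF = 426.5294

426.5294


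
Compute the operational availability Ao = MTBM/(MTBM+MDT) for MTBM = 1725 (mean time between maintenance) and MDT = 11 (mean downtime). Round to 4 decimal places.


MTBM = 1725
MDT = 11
MTBM + MDT = 1736
Ao = 1725 / 1736
Ao = 0.9937

0.9937


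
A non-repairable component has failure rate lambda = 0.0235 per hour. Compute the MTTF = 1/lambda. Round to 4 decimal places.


lambda = 0.0235
MTTF = 1 / 0.0235
MTTF = 42.5532

42.5532


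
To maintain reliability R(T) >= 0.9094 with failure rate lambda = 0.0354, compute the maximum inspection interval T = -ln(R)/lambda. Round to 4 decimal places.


R_target = 0.9094
lambda = 0.0354
-ln(0.9094) = 0.095
T = 0.095 / 0.0354
T = 2.6828

2.6828


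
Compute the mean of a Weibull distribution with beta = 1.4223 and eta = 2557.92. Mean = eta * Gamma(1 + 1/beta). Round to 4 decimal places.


beta = 1.4223, eta = 2557.92
1/beta = 0.7031
1 + 1/beta = 1.7031
Gamma(1.7031) = 0.9092
Mean = 2557.92 * 0.9092
Mean = 2325.7305

2325.7305


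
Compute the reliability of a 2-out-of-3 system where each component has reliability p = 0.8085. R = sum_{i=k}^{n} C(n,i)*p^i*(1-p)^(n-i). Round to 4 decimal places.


k = 2, n = 3, p = 0.8085
i=2: C(3,2)=3 * 0.8085^2 * 0.1915^1 = 0.3755
i=3: C(3,3)=1 * 0.8085^3 * 0.1915^0 = 0.5285
R = sum of terms = 0.904

0.904


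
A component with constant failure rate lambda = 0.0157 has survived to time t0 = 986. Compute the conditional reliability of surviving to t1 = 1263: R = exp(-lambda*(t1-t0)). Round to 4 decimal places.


lambda = 0.0157
t0 = 986, t1 = 1263
t1 - t0 = 277
lambda * (t1-t0) = 0.0157 * 277 = 4.3489
R = exp(-4.3489)
R = 0.0129

0.0129


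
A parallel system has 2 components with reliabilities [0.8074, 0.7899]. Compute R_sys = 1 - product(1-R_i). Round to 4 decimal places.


Components: [0.8074, 0.7899]
(1 - 0.8074) = 0.1926, running product = 0.1926
(1 - 0.7899) = 0.2101, running product = 0.0405
Product of (1-R_i) = 0.0405
R_sys = 1 - 0.0405 = 0.9595

0.9595


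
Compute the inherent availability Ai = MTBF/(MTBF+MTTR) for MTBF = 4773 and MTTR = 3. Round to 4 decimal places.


MTBF = 4773
MTTR = 3
MTBF + MTTR = 4776
Ai = 4773 / 4776
Ai = 0.9994

0.9994


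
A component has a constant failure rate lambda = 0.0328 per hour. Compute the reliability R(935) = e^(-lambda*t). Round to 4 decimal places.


lambda = 0.0328
t = 935
lambda * t = 30.668
R(t) = e^(-30.668)
R(t) = 0.0

0.0


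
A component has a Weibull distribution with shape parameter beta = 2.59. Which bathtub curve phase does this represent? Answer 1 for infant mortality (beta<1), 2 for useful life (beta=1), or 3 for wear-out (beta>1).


beta = 2.59
Compare beta to 1:
beta < 1 => infant mortality (phase 1)
beta = 1 => useful life (phase 2)
beta > 1 => wear-out (phase 3)
Since beta = 2.59, this is wear-out (increasing failure rate)
Phase = 3

3


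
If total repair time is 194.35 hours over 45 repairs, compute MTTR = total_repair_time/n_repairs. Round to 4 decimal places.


total_repair_time = 194.35
n_repairs = 45
MTTR = 194.35 / 45
MTTR = 4.3189

4.3189


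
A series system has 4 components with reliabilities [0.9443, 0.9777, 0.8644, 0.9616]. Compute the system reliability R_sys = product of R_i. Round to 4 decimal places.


Components: [0.9443, 0.9777, 0.8644, 0.9616]
After component 1 (R=0.9443): product = 0.9443
After component 2 (R=0.9777): product = 0.9232
After component 3 (R=0.8644): product = 0.7981
After component 4 (R=0.9616): product = 0.7674
R_sys = 0.7674

0.7674


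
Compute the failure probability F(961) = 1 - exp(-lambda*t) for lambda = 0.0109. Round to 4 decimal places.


lambda = 0.0109, t = 961
lambda * t = 10.4749
exp(-10.4749) = 0.0
F(t) = 1 - 0.0
F(t) = 1.0

1.0


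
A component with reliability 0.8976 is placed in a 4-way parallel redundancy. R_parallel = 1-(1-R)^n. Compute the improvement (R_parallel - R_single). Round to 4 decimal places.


R_single = 0.8976, n = 4
1 - R_single = 0.1024
(1 - R_single)^n = 0.1024^4 = 0.0001
R_parallel = 1 - 0.0001 = 0.9999
Improvement = 0.9999 - 0.8976
Improvement = 0.1023

0.1023


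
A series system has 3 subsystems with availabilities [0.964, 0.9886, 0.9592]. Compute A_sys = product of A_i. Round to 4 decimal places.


Subsystems: [0.964, 0.9886, 0.9592]
After subsystem 1 (A=0.964): product = 0.964
After subsystem 2 (A=0.9886): product = 0.953
After subsystem 3 (A=0.9592): product = 0.9141
A_sys = 0.9141

0.9141


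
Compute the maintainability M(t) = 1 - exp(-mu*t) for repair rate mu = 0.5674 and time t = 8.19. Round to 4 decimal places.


mu = 0.5674, t = 8.19
mu * t = 0.5674 * 8.19 = 4.647
exp(-4.647) = 0.0096
M(t) = 1 - 0.0096
M(t) = 0.9904

0.9904


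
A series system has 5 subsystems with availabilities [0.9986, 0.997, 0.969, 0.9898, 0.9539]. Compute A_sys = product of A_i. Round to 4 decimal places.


Subsystems: [0.9986, 0.997, 0.969, 0.9898, 0.9539]
After subsystem 1 (A=0.9986): product = 0.9986
After subsystem 2 (A=0.997): product = 0.9956
After subsystem 3 (A=0.969): product = 0.9647
After subsystem 4 (A=0.9898): product = 0.9549
After subsystem 5 (A=0.9539): product = 0.9109
A_sys = 0.9109

0.9109


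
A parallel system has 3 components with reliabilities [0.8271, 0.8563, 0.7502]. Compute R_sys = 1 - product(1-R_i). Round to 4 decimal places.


Components: [0.8271, 0.8563, 0.7502]
(1 - 0.8271) = 0.1729, running product = 0.1729
(1 - 0.8563) = 0.1437, running product = 0.0248
(1 - 0.7502) = 0.2498, running product = 0.0062
Product of (1-R_i) = 0.0062
R_sys = 1 - 0.0062 = 0.9938

0.9938


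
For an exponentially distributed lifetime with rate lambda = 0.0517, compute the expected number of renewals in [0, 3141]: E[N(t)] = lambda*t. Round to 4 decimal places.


lambda = 0.0517
t = 3141
E[N(t)] = lambda * t
E[N(t)] = 0.0517 * 3141
E[N(t)] = 162.3897

162.3897


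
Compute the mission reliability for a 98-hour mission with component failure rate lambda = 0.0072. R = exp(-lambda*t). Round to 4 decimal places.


lambda = 0.0072
mission_time = 98
lambda * t = 0.0072 * 98 = 0.7056
R = exp(-0.7056)
R = 0.4938

0.4938


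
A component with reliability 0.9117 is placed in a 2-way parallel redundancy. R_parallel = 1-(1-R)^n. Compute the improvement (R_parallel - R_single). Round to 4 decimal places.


R_single = 0.9117, n = 2
1 - R_single = 0.0883
(1 - R_single)^n = 0.0883^2 = 0.0078
R_parallel = 1 - 0.0078 = 0.9922
Improvement = 0.9922 - 0.9117
Improvement = 0.0805

0.0805


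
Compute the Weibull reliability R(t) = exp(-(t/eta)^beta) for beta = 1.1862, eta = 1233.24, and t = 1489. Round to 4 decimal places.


beta = 1.1862, eta = 1233.24, t = 1489
t/eta = 1489 / 1233.24 = 1.2074
(t/eta)^beta = 1.2074^1.1862 = 1.2505
R(t) = exp(-1.2505)
R(t) = 0.2864

0.2864


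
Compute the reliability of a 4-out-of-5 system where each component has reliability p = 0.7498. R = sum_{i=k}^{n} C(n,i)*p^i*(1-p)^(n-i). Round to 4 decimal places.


k = 4, n = 5, p = 0.7498
i=4: C(5,4)=5 * 0.7498^4 * 0.2502^1 = 0.3954
i=5: C(5,5)=1 * 0.7498^5 * 0.2502^0 = 0.237
R = sum of terms = 0.6324

0.6324


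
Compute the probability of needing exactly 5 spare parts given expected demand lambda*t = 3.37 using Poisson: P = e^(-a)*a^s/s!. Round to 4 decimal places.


a = 3.37, s = 5
e^(-a) = e^(-3.37) = 0.0344
a^s = 3.37^5 = 434.6598
s! = 120
P = 0.0344 * 434.6598 / 120
P = 0.1246

0.1246


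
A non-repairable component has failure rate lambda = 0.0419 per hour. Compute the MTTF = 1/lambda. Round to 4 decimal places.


lambda = 0.0419
MTTF = 1 / 0.0419
MTTF = 23.8663

23.8663


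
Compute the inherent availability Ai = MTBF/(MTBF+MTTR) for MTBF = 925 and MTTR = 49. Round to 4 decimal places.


MTBF = 925
MTTR = 49
MTBF + MTTR = 974
Ai = 925 / 974
Ai = 0.9497

0.9497


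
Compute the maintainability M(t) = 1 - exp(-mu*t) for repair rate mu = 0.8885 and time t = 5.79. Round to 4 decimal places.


mu = 0.8885, t = 5.79
mu * t = 0.8885 * 5.79 = 5.1444
exp(-5.1444) = 0.0058
M(t) = 1 - 0.0058
M(t) = 0.9942

0.9942


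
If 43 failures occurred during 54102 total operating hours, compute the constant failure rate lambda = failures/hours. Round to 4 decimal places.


failures = 43
total_hours = 54102
lambda = 43 / 54102
lambda = 0.0008

0.0008


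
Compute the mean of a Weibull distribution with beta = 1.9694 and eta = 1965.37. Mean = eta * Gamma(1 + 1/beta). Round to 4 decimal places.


beta = 1.9694, eta = 1965.37
1/beta = 0.5078
1 + 1/beta = 1.5078
Gamma(1.5078) = 0.8865
Mean = 1965.37 * 0.8865
Mean = 1742.3067

1742.3067


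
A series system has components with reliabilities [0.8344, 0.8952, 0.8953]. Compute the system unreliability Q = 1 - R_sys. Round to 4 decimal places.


Components: [0.8344, 0.8952, 0.8953]
After component 1: product = 0.8344
After component 2: product = 0.747
After component 3: product = 0.6687
R_sys = 0.6687
Q = 1 - 0.6687 = 0.3313

0.3313


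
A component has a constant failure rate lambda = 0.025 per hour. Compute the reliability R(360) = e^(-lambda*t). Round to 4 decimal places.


lambda = 0.025
t = 360
lambda * t = 9.0
R(t) = e^(-9.0)
R(t) = 0.0001

0.0001


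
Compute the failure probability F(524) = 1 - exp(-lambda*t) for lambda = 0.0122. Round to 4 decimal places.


lambda = 0.0122, t = 524
lambda * t = 6.3928
exp(-6.3928) = 0.0017
F(t) = 1 - 0.0017
F(t) = 0.9983

0.9983


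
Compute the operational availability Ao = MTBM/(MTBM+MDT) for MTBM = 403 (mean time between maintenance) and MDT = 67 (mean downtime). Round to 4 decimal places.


MTBM = 403
MDT = 67
MTBM + MDT = 470
Ao = 403 / 470
Ao = 0.8574

0.8574


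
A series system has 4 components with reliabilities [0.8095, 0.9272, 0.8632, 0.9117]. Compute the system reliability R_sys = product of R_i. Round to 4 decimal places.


Components: [0.8095, 0.9272, 0.8632, 0.9117]
After component 1 (R=0.8095): product = 0.8095
After component 2 (R=0.9272): product = 0.7506
After component 3 (R=0.8632): product = 0.6479
After component 4 (R=0.9117): product = 0.5907
R_sys = 0.5907

0.5907


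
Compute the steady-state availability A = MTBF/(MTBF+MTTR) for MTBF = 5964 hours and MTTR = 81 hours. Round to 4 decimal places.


MTBF = 5964
MTTR = 81
MTBF + MTTR = 6045
A = 5964 / 6045
A = 0.9866

0.9866


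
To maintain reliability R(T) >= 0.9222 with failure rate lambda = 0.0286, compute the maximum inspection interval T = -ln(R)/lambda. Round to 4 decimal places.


R_target = 0.9222
lambda = 0.0286
-ln(0.9222) = 0.081
T = 0.081 / 0.0286
T = 2.8319

2.8319


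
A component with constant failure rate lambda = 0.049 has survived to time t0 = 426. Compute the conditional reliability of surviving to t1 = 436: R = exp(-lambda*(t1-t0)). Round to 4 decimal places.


lambda = 0.049
t0 = 426, t1 = 436
t1 - t0 = 10
lambda * (t1-t0) = 0.049 * 10 = 0.49
R = exp(-0.49)
R = 0.6126

0.6126


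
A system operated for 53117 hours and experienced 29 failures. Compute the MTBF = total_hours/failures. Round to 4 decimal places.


total_hours = 53117
failures = 29
MTBF = 53117 / 29
MTBF = 1831.6207

1831.6207


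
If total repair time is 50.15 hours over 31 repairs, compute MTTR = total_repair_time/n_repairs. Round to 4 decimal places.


total_repair_time = 50.15
n_repairs = 31
MTTR = 50.15 / 31
MTTR = 1.6177

1.6177


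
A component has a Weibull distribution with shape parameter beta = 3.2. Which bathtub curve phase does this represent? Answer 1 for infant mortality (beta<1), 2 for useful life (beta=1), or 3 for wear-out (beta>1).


beta = 3.2
Compare beta to 1:
beta < 1 => infant mortality (phase 1)
beta = 1 => useful life (phase 2)
beta > 1 => wear-out (phase 3)
Since beta = 3.2, this is wear-out (increasing failure rate)
Phase = 3

3


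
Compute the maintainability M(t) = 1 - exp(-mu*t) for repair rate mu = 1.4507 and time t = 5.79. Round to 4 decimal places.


mu = 1.4507, t = 5.79
mu * t = 1.4507 * 5.79 = 8.3996
exp(-8.3996) = 0.0002
M(t) = 1 - 0.0002
M(t) = 0.9998

0.9998


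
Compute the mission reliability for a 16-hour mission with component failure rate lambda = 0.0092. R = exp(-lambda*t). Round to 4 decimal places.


lambda = 0.0092
mission_time = 16
lambda * t = 0.0092 * 16 = 0.1472
R = exp(-0.1472)
R = 0.8631

0.8631


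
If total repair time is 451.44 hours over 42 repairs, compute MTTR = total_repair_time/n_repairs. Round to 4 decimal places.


total_repair_time = 451.44
n_repairs = 42
MTTR = 451.44 / 42
MTTR = 10.7486

10.7486


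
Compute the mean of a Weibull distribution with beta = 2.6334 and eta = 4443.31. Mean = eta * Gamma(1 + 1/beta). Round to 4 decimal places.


beta = 2.6334, eta = 4443.31
1/beta = 0.3797
1 + 1/beta = 1.3797
Gamma(1.3797) = 0.8886
Mean = 4443.31 * 0.8886
Mean = 3948.1313

3948.1313


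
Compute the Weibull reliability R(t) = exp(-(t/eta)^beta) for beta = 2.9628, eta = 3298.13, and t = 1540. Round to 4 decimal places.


beta = 2.9628, eta = 3298.13, t = 1540
t/eta = 1540 / 3298.13 = 0.4669
(t/eta)^beta = 0.4669^2.9628 = 0.1047
R(t) = exp(-0.1047)
R(t) = 0.9006

0.9006


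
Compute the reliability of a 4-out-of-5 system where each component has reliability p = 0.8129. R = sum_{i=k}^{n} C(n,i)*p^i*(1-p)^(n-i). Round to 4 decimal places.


k = 4, n = 5, p = 0.8129
i=4: C(5,4)=5 * 0.8129^4 * 0.1871^1 = 0.4085
i=5: C(5,5)=1 * 0.8129^5 * 0.1871^0 = 0.355
R = sum of terms = 0.7635

0.7635


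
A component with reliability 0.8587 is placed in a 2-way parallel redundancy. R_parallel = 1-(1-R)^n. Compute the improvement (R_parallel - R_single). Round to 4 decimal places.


R_single = 0.8587, n = 2
1 - R_single = 0.1413
(1 - R_single)^n = 0.1413^2 = 0.02
R_parallel = 1 - 0.02 = 0.98
Improvement = 0.98 - 0.8587
Improvement = 0.1213

0.1213


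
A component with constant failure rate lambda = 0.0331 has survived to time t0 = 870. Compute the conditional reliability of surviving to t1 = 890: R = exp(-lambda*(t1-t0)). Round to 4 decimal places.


lambda = 0.0331
t0 = 870, t1 = 890
t1 - t0 = 20
lambda * (t1-t0) = 0.0331 * 20 = 0.662
R = exp(-0.662)
R = 0.5158

0.5158


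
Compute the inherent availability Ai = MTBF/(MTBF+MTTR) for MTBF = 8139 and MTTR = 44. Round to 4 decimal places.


MTBF = 8139
MTTR = 44
MTBF + MTTR = 8183
Ai = 8139 / 8183
Ai = 0.9946

0.9946


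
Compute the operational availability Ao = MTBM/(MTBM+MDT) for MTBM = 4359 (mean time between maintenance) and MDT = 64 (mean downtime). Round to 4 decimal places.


MTBM = 4359
MDT = 64
MTBM + MDT = 4423
Ao = 4359 / 4423
Ao = 0.9855

0.9855


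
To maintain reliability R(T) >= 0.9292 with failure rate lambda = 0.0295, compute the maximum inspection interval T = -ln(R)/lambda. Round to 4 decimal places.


R_target = 0.9292
lambda = 0.0295
-ln(0.9292) = 0.0734
T = 0.0734 / 0.0295
T = 2.4892

2.4892


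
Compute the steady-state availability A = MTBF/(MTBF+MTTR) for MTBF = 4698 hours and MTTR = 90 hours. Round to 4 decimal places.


MTBF = 4698
MTTR = 90
MTBF + MTTR = 4788
A = 4698 / 4788
A = 0.9812

0.9812


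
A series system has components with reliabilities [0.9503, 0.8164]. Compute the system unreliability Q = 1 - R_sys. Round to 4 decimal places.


Components: [0.9503, 0.8164]
After component 1: product = 0.9503
After component 2: product = 0.7758
R_sys = 0.7758
Q = 1 - 0.7758 = 0.2242

0.2242


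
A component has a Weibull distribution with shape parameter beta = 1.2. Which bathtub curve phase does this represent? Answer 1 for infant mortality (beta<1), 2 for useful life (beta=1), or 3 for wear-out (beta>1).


beta = 1.2
Compare beta to 1:
beta < 1 => infant mortality (phase 1)
beta = 1 => useful life (phase 2)
beta > 1 => wear-out (phase 3)
Since beta = 1.2, this is wear-out (increasing failure rate)
Phase = 3

3


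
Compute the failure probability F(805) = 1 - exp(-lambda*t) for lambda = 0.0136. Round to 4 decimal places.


lambda = 0.0136, t = 805
lambda * t = 10.948
exp(-10.948) = 0.0
F(t) = 1 - 0.0
F(t) = 1.0

1.0


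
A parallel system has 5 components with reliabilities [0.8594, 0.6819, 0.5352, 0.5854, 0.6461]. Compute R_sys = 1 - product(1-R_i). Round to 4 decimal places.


Components: [0.8594, 0.6819, 0.5352, 0.5854, 0.6461]
(1 - 0.8594) = 0.1406, running product = 0.1406
(1 - 0.6819) = 0.3181, running product = 0.0447
(1 - 0.5352) = 0.4648, running product = 0.0208
(1 - 0.5854) = 0.4146, running product = 0.0086
(1 - 0.6461) = 0.3539, running product = 0.0031
Product of (1-R_i) = 0.0031
R_sys = 1 - 0.0031 = 0.9969

0.9969


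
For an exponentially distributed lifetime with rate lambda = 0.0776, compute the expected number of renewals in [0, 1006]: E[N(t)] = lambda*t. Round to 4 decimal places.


lambda = 0.0776
t = 1006
E[N(t)] = lambda * t
E[N(t)] = 0.0776 * 1006
E[N(t)] = 78.0656

78.0656


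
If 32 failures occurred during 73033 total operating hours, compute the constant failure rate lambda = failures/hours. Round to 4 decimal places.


failures = 32
total_hours = 73033
lambda = 32 / 73033
lambda = 0.0004

0.0004


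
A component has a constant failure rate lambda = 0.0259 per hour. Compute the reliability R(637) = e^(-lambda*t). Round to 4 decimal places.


lambda = 0.0259
t = 637
lambda * t = 16.4983
R(t) = e^(-16.4983)
R(t) = 0.0

0.0


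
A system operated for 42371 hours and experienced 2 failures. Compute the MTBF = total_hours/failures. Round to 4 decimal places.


total_hours = 42371
failures = 2
MTBF = 42371 / 2
MTBF = 21185.5

21185.5


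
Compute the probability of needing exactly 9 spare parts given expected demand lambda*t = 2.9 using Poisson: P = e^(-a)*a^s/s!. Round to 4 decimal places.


a = 2.9, s = 9
e^(-a) = e^(-2.9) = 0.055
a^s = 2.9^9 = 14507.146
s! = 362880
P = 0.055 * 14507.146 / 362880
P = 0.0022

0.0022


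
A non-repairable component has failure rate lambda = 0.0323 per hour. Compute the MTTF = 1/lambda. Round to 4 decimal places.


lambda = 0.0323
MTTF = 1 / 0.0323
MTTF = 30.9598

30.9598


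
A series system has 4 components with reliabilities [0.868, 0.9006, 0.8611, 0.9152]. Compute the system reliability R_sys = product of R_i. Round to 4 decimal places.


Components: [0.868, 0.9006, 0.8611, 0.9152]
After component 1 (R=0.868): product = 0.868
After component 2 (R=0.9006): product = 0.7817
After component 3 (R=0.8611): product = 0.6731
After component 4 (R=0.9152): product = 0.6161
R_sys = 0.6161

0.6161


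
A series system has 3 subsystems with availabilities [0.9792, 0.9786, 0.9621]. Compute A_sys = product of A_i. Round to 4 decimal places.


Subsystems: [0.9792, 0.9786, 0.9621]
After subsystem 1 (A=0.9792): product = 0.9792
After subsystem 2 (A=0.9786): product = 0.9582
After subsystem 3 (A=0.9621): product = 0.9219
A_sys = 0.9219

0.9219


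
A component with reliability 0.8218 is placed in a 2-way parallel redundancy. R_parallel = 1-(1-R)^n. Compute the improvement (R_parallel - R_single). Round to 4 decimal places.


R_single = 0.8218, n = 2
1 - R_single = 0.1782
(1 - R_single)^n = 0.1782^2 = 0.0318
R_parallel = 1 - 0.0318 = 0.9682
Improvement = 0.9682 - 0.8218
Improvement = 0.1464

0.1464


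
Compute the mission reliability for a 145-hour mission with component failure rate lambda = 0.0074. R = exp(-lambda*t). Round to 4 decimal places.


lambda = 0.0074
mission_time = 145
lambda * t = 0.0074 * 145 = 1.073
R = exp(-1.073)
R = 0.342

0.342


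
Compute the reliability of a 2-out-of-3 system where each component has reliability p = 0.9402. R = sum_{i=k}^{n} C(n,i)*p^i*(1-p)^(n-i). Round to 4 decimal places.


k = 2, n = 3, p = 0.9402
i=2: C(3,2)=3 * 0.9402^2 * 0.0598^1 = 0.1586
i=3: C(3,3)=1 * 0.9402^3 * 0.0598^0 = 0.8311
R = sum of terms = 0.9897

0.9897


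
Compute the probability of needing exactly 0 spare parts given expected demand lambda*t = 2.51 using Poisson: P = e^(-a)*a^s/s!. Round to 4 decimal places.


a = 2.51, s = 0
e^(-a) = e^(-2.51) = 0.0813
a^s = 2.51^0 = 1.0
s! = 1
P = 0.0813 * 1.0 / 1
P = 0.0813

0.0813


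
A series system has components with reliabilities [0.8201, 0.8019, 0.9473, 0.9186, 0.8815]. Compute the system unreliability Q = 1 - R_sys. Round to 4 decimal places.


Components: [0.8201, 0.8019, 0.9473, 0.9186, 0.8815]
After component 1: product = 0.8201
After component 2: product = 0.6576
After component 3: product = 0.623
After component 4: product = 0.5723
After component 5: product = 0.5045
R_sys = 0.5045
Q = 1 - 0.5045 = 0.4955

0.4955


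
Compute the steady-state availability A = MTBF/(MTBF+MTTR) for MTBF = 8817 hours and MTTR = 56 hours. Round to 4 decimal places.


MTBF = 8817
MTTR = 56
MTBF + MTTR = 8873
A = 8817 / 8873
A = 0.9937

0.9937


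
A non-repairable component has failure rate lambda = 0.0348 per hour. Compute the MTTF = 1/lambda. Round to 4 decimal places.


lambda = 0.0348
MTTF = 1 / 0.0348
MTTF = 28.7356

28.7356


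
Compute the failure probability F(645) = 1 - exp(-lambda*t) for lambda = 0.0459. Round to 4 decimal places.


lambda = 0.0459, t = 645
lambda * t = 29.6055
exp(-29.6055) = 0.0
F(t) = 1 - 0.0
F(t) = 1.0

1.0


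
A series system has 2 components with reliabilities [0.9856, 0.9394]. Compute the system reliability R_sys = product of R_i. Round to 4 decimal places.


Components: [0.9856, 0.9394]
After component 1 (R=0.9856): product = 0.9856
After component 2 (R=0.9394): product = 0.9259
R_sys = 0.9259

0.9259


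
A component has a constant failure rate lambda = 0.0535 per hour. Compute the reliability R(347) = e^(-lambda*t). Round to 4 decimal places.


lambda = 0.0535
t = 347
lambda * t = 18.5645
R(t) = e^(-18.5645)
R(t) = 0.0

0.0


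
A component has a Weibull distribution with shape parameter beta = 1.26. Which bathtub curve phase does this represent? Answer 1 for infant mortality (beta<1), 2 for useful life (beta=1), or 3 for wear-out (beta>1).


beta = 1.26
Compare beta to 1:
beta < 1 => infant mortality (phase 1)
beta = 1 => useful life (phase 2)
beta > 1 => wear-out (phase 3)
Since beta = 1.26, this is wear-out (increasing failure rate)
Phase = 3

3


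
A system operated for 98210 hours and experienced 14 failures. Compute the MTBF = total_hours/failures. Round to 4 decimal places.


total_hours = 98210
failures = 14
MTBF = 98210 / 14
MTBF = 7015.0

7015.0


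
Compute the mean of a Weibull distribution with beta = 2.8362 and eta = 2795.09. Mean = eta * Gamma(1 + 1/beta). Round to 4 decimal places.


beta = 2.8362, eta = 2795.09
1/beta = 0.3526
1 + 1/beta = 1.3526
Gamma(1.3526) = 0.8909
Mean = 2795.09 * 0.8909
Mean = 2490.1241

2490.1241


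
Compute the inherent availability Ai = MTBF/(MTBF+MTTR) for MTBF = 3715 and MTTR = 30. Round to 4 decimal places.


MTBF = 3715
MTTR = 30
MTBF + MTTR = 3745
Ai = 3715 / 3745
Ai = 0.992

0.992


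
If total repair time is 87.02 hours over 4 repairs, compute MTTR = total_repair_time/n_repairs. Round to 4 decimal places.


total_repair_time = 87.02
n_repairs = 4
MTTR = 87.02 / 4
MTTR = 21.755

21.755


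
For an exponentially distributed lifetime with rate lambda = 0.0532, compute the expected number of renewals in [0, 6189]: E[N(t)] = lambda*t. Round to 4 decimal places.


lambda = 0.0532
t = 6189
E[N(t)] = lambda * t
E[N(t)] = 0.0532 * 6189
E[N(t)] = 329.2548

329.2548


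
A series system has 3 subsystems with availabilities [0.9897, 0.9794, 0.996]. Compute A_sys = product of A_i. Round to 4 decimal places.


Subsystems: [0.9897, 0.9794, 0.996]
After subsystem 1 (A=0.9897): product = 0.9897
After subsystem 2 (A=0.9794): product = 0.9693
After subsystem 3 (A=0.996): product = 0.9654
A_sys = 0.9654

0.9654


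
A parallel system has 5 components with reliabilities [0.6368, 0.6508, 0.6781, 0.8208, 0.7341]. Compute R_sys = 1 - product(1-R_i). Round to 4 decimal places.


Components: [0.6368, 0.6508, 0.6781, 0.8208, 0.7341]
(1 - 0.6368) = 0.3632, running product = 0.3632
(1 - 0.6508) = 0.3492, running product = 0.1268
(1 - 0.6781) = 0.3219, running product = 0.0408
(1 - 0.8208) = 0.1792, running product = 0.0073
(1 - 0.7341) = 0.2659, running product = 0.0019
Product of (1-R_i) = 0.0019
R_sys = 1 - 0.0019 = 0.9981

0.9981
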